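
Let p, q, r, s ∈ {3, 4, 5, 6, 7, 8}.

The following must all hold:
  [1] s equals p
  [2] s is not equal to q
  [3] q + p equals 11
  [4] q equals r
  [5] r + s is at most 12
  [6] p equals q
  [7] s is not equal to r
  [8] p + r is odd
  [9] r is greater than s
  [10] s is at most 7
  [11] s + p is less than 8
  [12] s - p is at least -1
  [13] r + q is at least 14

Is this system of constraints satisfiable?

From constraints 1, 4, and 6, s = p = q = r, so s = r. But constraint 7 says s ≠ r. Contradiction.

Unsatisfiable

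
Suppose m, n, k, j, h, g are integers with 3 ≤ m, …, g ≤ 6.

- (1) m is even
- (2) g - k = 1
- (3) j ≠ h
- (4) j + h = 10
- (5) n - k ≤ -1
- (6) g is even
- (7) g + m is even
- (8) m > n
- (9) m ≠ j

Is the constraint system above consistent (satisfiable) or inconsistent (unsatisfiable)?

Satisfiable

Take m = 4, n = 3, k = 5, j = 6, h = 4, g = 6. Then constraint 2: g - k = 1; constraint 4: j + h = 10, and every other listed constraint is also met.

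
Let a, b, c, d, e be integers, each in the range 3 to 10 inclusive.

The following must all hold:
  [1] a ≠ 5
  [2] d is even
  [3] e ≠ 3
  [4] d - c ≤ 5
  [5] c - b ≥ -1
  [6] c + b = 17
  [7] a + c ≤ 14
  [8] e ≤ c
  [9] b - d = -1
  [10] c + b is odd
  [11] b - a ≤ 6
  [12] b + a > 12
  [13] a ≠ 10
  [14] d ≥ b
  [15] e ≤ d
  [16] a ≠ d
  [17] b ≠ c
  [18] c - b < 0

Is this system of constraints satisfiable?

Satisfiable

The assignment a = 4, b = 9, c = 8, d = 10, e = 4 works:
  constraint 4 holds since d - c = 2.
  constraint 5 holds since c - b = -1.
  constraint 6 holds since c + b = 17.
The rest check out directly.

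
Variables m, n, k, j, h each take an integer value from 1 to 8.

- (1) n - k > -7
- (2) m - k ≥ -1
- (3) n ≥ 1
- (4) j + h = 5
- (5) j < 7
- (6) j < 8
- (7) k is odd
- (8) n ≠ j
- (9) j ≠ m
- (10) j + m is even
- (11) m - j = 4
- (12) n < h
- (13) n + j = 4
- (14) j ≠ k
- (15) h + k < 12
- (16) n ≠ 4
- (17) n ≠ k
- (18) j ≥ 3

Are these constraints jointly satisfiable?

Satisfiable

Setting (m, n, k, j, h) = (7, 1, 7, 3, 2) satisfies everything: constraint 1: n - k = -6; constraint 2: m - k = 0, and the others follow.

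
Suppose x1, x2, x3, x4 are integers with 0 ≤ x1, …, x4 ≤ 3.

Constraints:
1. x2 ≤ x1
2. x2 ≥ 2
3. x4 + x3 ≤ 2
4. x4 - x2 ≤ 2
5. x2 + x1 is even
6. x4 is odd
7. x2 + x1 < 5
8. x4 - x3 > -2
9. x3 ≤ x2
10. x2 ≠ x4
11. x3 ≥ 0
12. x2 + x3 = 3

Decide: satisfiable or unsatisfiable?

Setting (x1, x2, x3, x4) = (2, 2, 1, 1) satisfies everything: constraint 3: x4 + x3 = 2; constraint 4: x4 - x2 = -1, and the others follow.

Satisfiable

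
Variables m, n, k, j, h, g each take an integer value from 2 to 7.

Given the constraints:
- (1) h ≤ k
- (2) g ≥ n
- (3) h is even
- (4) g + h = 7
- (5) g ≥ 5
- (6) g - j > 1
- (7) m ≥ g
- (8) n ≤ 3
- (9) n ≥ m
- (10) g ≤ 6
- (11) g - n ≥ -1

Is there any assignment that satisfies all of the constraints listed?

From constraints 5 and 7: m ≥ g and g ≥ 5, so m ≥ 5. From constraints 8 and 9: m ≤ n and n ≤ 3, so m ≤ 3. But 3 < 5, so no value of m works.

Unsatisfiable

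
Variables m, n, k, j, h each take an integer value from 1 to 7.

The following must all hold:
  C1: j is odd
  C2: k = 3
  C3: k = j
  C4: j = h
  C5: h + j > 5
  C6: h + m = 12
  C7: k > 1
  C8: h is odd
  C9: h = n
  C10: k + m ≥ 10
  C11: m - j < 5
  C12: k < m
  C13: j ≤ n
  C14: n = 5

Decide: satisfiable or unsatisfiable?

Constraint 2 fixes k = 3 and constraint 14 fixes n = 5. Constraints 3, 4, and 9 give k = j = h = n, so k = n. But 3 ≠ 5 — contradiction.

Unsatisfiable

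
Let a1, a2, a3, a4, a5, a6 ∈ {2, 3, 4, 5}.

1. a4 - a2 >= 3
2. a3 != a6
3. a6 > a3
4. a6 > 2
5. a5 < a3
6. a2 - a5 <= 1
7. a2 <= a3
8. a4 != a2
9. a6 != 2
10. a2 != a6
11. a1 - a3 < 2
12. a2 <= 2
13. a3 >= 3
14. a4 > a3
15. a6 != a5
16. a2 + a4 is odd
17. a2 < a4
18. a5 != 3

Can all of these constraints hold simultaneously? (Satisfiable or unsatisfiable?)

Setting (a1, a2, a3, a4, a5, a6) = (3, 2, 3, 5, 2, 5) satisfies everything: constraint 1: a4 - a2 = 3; constraint 6: a2 - a5 = 0, and the others follow.

Satisfiable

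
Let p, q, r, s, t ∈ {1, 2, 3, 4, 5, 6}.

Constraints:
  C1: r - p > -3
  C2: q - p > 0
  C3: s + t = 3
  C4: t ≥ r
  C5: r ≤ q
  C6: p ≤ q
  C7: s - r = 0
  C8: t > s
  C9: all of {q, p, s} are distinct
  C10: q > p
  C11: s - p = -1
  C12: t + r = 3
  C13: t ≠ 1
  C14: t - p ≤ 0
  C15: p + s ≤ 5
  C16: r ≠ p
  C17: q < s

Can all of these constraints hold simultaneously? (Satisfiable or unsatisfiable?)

Constraints 2, 8, 14, and 17 give p < q, q < s, s < t, t ≤ p. Chaining: p < q < s < t ≤ p, which forces p < p — impossible.

Unsatisfiable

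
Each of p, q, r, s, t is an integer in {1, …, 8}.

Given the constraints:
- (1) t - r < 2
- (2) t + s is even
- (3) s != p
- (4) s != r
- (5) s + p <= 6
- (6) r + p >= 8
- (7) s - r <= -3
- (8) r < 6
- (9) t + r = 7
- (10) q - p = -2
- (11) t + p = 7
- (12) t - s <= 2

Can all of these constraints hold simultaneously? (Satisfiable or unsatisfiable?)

The assignment p = 4, q = 2, r = 4, s = 1, t = 3 works:
  constraint 1 holds since t - r = -1.
  constraint 5 holds since s + p = 5.
The rest check out directly.

Satisfiable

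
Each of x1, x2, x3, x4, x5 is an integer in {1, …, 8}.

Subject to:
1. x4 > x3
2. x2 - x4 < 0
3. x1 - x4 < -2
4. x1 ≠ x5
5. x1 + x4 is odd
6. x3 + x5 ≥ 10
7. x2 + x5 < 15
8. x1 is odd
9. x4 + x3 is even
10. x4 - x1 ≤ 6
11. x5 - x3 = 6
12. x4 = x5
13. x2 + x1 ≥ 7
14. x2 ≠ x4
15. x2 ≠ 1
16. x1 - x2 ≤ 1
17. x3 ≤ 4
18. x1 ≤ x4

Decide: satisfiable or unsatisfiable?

Try x1 = 5, x2 = 5, x3 = 2, x4 = 8, x5 = 8.
Check constraint 2: x2 - x4 = -3; constraint 3: x1 - x4 = -3. The remaining constraints are straightforward to verify.

Satisfiable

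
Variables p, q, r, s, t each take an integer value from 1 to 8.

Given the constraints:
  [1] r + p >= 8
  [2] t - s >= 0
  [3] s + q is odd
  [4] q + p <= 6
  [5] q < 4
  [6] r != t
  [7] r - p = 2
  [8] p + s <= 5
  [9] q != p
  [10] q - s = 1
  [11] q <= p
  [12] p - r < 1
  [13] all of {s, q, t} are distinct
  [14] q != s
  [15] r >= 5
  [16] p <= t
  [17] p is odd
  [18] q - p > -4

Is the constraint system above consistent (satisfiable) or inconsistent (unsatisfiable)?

Satisfiable

Try p = 3, q = 2, r = 5, s = 1, t = 3.
Check constraint 1: r + p = 8; constraint 2: t - s = 2. The remaining constraints are straightforward to verify.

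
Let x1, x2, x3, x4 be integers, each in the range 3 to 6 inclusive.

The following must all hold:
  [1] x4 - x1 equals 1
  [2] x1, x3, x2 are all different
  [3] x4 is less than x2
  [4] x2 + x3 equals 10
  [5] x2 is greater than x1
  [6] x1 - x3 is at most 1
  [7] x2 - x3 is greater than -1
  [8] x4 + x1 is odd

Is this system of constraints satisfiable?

Try x1 = 3, x2 = 6, x3 = 4, x4 = 4.
Check constraint 1: x4 - x1 = 1; constraint 4: x2 + x3 = 10. The remaining constraints are straightforward to verify.

Satisfiable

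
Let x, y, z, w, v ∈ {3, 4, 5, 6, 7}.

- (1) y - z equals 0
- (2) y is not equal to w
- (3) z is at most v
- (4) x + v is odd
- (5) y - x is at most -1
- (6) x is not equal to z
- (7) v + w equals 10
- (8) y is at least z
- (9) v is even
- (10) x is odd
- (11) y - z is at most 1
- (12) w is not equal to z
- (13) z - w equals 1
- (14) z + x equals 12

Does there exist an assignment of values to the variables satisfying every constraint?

Satisfiable

Setting (x, y, z, w, v) = (7, 5, 5, 4, 6) satisfies everything: constraint 1: y - z = 0; constraint 5: y - x = -2; constraint 7: v + w = 10, and the others follow.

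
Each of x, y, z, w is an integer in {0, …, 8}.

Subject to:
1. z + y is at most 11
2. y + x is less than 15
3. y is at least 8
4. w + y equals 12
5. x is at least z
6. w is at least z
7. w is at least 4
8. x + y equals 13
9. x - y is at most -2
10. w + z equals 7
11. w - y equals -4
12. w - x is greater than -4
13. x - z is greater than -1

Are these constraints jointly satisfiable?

One satisfying assignment is x = 5, y = 8, z = 3, w = 4.
For the less obvious constraints — constraint 1: z + y = 11; constraint 2: y + x = 13 — and the others hold by inspection.

Satisfiable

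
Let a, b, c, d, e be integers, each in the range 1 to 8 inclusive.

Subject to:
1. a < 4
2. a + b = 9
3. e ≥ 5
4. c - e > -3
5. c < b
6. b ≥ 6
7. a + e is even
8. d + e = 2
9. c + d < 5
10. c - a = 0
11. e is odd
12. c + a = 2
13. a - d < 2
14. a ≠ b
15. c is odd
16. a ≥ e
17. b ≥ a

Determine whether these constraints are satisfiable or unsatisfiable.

Unsatisfiable

From constraints 3 and 16: a ≥ e ≥ 5. From constraint 6: b ≥ 6. Hence a + b ≥ 11. But constraint 2 requires a + b = 9, and 9 < 11. Contradiction.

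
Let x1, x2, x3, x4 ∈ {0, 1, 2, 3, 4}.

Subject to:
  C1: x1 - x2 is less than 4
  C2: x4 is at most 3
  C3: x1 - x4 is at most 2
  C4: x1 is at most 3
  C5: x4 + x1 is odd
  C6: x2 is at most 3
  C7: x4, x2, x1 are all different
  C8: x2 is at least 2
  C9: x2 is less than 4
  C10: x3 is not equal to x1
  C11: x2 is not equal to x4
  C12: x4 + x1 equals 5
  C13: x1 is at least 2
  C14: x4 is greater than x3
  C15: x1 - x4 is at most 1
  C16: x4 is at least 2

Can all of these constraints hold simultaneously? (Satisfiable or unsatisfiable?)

Constraints 2, 4, 6, 8, 13, and 16 confine each of x4, x2, x1 to the 2 values {2, 3}.
Constraint 7 requires all 3 of them to be distinct, but only 2 values are available — impossible by the pigeonhole principle.

Unsatisfiable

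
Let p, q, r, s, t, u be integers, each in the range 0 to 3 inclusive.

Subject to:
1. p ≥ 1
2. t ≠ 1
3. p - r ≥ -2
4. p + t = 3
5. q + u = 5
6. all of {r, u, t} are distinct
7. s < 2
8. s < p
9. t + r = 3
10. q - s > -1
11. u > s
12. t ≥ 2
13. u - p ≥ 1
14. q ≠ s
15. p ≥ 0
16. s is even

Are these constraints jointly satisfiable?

Take p = 1, q = 2, r = 1, s = 0, t = 2, u = 3. Then constraint 3: p - r = 0; constraint 4: p + t = 3; constraint 5: q + u = 5, and every other listed constraint is also met.

Satisfiable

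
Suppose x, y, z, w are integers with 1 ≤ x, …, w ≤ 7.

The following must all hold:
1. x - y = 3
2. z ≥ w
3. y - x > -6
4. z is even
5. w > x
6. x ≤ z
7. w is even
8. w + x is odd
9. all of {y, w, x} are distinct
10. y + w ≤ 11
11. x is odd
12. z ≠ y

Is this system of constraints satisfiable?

Satisfiable

Try x = 5, y = 2, z = 6, w = 6.
Check constraint 1: x - y = 3; constraint 3: y - x = -3; constraint 10: y + w = 8. The remaining constraints are straightforward to verify.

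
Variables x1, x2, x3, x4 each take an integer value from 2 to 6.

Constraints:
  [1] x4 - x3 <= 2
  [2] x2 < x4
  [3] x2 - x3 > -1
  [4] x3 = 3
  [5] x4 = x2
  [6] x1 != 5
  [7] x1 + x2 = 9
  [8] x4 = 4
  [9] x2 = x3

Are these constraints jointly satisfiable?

Constraint 8 fixes x4 = 4 and constraint 4 fixes x3 = 3. Constraints 5 and 9 give x4 = x2 = x3, so x4 = x3. But 4 ≠ 3 — contradiction.

Unsatisfiable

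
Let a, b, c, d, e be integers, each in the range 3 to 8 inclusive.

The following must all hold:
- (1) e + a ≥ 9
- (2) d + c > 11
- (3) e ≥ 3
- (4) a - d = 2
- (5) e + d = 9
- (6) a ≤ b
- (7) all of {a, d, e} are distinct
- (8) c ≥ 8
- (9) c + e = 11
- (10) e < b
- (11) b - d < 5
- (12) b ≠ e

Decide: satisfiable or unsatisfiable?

One satisfying assignment is a = 8, b = 8, c = 8, d = 6, e = 3.
For the less obvious constraints — constraint 1: e + a = 11; constraint 2: d + c = 14; constraint 4: a - d = 2 — and the others hold by inspection.

Satisfiable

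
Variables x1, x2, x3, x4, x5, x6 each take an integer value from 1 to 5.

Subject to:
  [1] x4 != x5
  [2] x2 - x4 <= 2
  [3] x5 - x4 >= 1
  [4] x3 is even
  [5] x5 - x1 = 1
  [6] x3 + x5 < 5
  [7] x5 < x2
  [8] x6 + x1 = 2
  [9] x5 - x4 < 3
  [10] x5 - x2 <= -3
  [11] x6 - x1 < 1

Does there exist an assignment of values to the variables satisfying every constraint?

Unsatisfiable

Constraints 2, 3, and 10 give x2 − x5 ≥ 3, x5 − x4 ≥ 1, x4 − x2 ≥ -2.
Adding all 3 inequalities: the left sides telescope to 0, and the right sides sum to 3 + 1 + (-2) = 2. So 0 ≥ 2, which is false.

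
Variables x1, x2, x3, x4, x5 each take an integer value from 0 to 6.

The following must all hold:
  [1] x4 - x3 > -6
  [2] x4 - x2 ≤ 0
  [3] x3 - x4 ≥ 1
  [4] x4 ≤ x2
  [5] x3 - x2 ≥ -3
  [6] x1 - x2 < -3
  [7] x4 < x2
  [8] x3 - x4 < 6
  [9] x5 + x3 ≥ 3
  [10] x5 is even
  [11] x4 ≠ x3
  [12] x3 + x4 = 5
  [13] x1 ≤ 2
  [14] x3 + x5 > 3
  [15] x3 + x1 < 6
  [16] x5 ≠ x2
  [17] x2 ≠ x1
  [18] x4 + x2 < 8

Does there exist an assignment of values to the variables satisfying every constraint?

Satisfiable

Setting (x1, x2, x3, x4, x5) = (0, 4, 4, 1, 0) satisfies everything: constraint 1: x4 - x3 = -3; constraint 2: x4 - x2 = -3; constraint 3: x3 - x4 = 3, and the others follow.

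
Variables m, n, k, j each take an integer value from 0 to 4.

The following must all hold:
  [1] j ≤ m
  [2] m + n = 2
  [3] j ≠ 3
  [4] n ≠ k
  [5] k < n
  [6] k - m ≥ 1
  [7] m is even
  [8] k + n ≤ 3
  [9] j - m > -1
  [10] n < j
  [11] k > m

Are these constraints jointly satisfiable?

Constraints 1, 5, 10, and 11 give n < j, j ≤ m, m < k, k < n. Chaining: n < j ≤ m < k < n, which forces n < n — impossible.

Unsatisfiable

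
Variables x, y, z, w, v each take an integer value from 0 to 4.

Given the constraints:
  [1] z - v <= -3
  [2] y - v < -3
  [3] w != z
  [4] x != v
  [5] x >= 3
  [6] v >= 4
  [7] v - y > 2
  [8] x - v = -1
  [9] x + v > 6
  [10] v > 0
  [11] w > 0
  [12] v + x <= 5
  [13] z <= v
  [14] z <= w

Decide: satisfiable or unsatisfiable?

Unsatisfiable

From constraint 6: v ≥ 4. From constraint 5: x ≥ 3. Hence v + x ≥ 7. But constraint 12 requires v + x ≤ 5, and 5 < 7. Contradiction.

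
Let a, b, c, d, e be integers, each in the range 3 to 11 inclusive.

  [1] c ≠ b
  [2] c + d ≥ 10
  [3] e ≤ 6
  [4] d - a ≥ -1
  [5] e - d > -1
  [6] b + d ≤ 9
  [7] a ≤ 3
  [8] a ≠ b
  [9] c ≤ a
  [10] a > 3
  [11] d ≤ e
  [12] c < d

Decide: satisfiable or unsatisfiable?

From constraints 7 and 9: c ≤ a ≤ 3. From constraints 3 and 11: d ≤ e ≤ 6. Hence c + d ≤ 9. But constraint 2 requires c + d ≥ 10, and 10 > 9. Contradiction.

Unsatisfiable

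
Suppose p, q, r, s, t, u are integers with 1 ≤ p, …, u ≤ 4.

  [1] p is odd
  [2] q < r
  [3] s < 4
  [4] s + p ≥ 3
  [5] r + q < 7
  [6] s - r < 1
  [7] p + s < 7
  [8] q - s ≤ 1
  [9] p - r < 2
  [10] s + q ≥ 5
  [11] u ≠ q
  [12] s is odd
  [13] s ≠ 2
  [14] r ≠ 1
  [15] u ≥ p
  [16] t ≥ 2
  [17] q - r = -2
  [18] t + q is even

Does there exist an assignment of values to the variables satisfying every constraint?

Satisfiable

The assignment p = 3, q = 2, r = 4, s = 3, t = 4, u = 4 works:
  constraint 4 holds since s + p = 6.
  constraint 5 holds since r + q = 6.
The rest check out directly.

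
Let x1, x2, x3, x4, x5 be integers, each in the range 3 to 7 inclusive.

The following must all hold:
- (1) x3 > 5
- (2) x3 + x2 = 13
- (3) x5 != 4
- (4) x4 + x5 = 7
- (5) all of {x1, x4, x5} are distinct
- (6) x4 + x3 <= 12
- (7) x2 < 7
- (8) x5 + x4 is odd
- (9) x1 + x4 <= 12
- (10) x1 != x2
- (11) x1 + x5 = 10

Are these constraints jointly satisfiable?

Satisfiable

Setting (x1, x2, x3, x4, x5) = (7, 6, 7, 4, 3) satisfies everything: constraint 2: x3 + x2 = 13; constraint 4: x4 + x5 = 7; constraint 6: x4 + x3 = 11, and the others follow.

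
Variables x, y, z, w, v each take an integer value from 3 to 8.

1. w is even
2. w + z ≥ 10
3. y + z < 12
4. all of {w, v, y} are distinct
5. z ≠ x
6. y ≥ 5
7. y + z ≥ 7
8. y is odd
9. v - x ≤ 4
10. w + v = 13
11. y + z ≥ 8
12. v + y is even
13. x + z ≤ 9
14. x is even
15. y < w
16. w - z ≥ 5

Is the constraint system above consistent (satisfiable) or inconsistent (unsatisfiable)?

Setting (x, y, z, w, v) = (4, 7, 3, 8, 5) satisfies everything: constraint 2: w + z = 11; constraint 3: y + z = 10; constraint 7: y + z = 10, and the others follow.

Satisfiable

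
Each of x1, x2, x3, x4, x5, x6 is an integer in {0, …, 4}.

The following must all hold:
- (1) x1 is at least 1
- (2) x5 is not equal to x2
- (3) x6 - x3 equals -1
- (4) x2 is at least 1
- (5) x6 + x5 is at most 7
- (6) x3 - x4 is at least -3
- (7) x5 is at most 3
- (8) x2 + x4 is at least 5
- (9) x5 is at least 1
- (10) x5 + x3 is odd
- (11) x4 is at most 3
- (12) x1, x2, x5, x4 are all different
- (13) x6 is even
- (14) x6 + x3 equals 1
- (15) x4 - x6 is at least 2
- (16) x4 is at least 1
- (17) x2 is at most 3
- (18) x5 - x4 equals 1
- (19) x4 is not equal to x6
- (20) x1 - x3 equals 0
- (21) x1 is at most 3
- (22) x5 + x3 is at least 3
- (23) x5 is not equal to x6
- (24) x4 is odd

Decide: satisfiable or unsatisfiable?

Constraints 1, 4, 7, 9, 11, 16, 17, and 21 confine each of x1, x2, x5, x4 to the 3 values {1, …, 3}.
Constraint 12 requires all 4 of them to be distinct, but only 3 values are available — impossible by the pigeonhole principle.

Unsatisfiable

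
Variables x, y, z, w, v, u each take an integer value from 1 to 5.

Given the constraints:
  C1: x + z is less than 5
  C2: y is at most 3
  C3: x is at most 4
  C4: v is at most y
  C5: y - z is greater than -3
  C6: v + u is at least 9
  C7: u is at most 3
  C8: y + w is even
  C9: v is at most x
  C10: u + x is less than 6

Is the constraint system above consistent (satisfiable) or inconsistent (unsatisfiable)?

From constraints 3 and 9: v ≤ x ≤ 4. From constraint 7: u ≤ 3. Hence v + u ≤ 7. But constraint 6 requires v + u ≥ 9, and 9 > 7. Contradiction.

Unsatisfiable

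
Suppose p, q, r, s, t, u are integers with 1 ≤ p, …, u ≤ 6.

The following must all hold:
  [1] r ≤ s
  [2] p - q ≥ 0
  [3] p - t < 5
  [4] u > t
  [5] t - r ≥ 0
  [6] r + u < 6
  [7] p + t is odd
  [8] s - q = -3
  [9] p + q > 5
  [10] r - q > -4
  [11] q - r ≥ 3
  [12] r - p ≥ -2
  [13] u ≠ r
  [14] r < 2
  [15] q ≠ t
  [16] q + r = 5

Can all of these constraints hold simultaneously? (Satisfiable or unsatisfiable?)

Constraints 2, 11, and 12 give r − p ≥ -2, p − q ≥ 0, q − r ≥ 3.
Adding all 3 inequalities: the left sides telescope to 0, and the right sides sum to (-2) + 0 + 3 = 1. So 0 ≥ 1, which is false.

Unsatisfiable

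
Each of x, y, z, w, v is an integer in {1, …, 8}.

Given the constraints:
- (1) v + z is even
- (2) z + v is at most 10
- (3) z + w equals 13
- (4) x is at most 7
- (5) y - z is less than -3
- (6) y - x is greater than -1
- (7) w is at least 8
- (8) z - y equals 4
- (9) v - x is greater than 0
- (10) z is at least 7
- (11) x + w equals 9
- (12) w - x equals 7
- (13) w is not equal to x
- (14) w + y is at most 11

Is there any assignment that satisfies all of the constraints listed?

Unsatisfiable

From constraint 10: z ≥ 7. From constraint 7: w ≥ 8. Hence z + w ≥ 15. But constraint 3 requires z + w = 13, and 13 < 15. Contradiction.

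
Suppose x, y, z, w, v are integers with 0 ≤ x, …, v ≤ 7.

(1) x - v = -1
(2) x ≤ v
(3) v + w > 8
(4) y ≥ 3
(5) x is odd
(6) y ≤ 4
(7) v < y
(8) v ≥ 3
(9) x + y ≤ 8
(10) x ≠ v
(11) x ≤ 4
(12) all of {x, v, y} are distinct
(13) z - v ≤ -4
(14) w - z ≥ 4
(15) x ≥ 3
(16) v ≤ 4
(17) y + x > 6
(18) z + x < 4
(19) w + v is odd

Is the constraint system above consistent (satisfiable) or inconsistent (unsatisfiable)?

Unsatisfiable

Constraints 4, 6, 8, 11, 15, and 16 confine each of x, v, y to the 2 values {3, 4}.
Constraint 12 requires all 3 of them to be distinct, but only 2 values are available — impossible by the pigeonhole principle.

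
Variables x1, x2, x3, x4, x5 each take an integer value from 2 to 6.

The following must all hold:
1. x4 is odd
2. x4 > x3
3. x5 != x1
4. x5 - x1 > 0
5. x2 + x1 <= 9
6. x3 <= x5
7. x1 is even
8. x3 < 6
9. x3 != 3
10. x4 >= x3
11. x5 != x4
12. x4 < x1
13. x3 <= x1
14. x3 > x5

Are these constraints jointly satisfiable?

Unsatisfiable

Constraints 2, 4, 12, and 14 give x3 < x4, x4 < x1, x1 < x5, x5 < x3. Chaining: x3 < x4 < x1 < x5 < x3, which forces x3 < x3 — impossible.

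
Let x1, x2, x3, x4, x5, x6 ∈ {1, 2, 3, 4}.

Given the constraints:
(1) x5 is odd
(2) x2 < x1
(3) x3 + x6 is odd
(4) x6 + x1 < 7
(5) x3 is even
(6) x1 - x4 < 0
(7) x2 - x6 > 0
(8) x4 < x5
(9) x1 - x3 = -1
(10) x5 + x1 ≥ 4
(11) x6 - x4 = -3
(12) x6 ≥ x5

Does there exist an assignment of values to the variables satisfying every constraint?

Constraints 2, 6, 7, 8, and 12 give x2 < x1, x1 < x4, x4 < x5, x5 ≤ x6, x6 < x2. Chaining: x2 < x1 < x4 < x5 ≤ x6 < x2, which forces x2 < x2 — impossible.

Unsatisfiable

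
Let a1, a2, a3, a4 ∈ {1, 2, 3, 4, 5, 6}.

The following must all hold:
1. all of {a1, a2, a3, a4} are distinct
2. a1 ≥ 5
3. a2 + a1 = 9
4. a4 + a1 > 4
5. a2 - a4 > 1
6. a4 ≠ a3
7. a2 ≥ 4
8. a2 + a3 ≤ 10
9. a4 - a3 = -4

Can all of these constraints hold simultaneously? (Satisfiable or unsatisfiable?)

One satisfying assignment is a1 = 5, a2 = 4, a3 = 6, a4 = 2.
For the less obvious constraints — constraint 3: a2 + a1 = 9; constraint 4: a4 + a1 = 7 — and the others hold by inspection.

Satisfiable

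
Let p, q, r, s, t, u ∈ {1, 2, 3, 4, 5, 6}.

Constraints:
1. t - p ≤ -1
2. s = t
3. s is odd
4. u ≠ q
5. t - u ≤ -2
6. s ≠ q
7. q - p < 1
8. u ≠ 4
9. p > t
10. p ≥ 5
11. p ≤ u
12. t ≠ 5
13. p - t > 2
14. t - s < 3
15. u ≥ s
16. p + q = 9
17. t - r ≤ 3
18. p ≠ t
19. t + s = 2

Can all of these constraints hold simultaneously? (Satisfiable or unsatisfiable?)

Take p = 5, q = 4, r = 1, s = 1, t = 1, u = 6. Then constraint 1: t - p = -4; constraint 5: t - u = -5; constraint 7: q - p = -1, and every other listed constraint is also met.

Satisfiable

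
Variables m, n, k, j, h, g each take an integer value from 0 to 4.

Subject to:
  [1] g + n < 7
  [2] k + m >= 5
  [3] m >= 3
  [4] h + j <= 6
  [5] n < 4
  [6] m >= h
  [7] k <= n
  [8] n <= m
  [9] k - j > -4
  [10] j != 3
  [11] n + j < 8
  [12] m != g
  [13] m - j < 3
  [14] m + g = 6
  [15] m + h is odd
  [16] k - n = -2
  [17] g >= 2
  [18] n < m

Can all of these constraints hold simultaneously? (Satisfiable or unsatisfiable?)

Satisfiable

The assignment m = 4, n = 3, k = 1, j = 2, h = 3, g = 2 works:
  constraint 1 holds since g + n = 5.
  constraint 2 holds since k + m = 5.
The rest check out directly.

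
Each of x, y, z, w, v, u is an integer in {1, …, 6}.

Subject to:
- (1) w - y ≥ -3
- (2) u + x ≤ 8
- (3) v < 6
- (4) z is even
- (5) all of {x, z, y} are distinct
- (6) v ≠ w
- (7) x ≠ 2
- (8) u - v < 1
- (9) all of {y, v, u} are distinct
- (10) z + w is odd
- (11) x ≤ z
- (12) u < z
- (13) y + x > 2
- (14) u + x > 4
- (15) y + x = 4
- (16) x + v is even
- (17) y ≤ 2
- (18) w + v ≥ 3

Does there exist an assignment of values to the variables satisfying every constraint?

Satisfiable

The assignment x = 3, y = 1, z = 4, w = 1, v = 5, u = 3 works:
  constraint 1 holds since w - y = 0.
  constraint 2 holds since u + x = 6.
  constraint 8 holds since u - v = -2.
The rest check out directly.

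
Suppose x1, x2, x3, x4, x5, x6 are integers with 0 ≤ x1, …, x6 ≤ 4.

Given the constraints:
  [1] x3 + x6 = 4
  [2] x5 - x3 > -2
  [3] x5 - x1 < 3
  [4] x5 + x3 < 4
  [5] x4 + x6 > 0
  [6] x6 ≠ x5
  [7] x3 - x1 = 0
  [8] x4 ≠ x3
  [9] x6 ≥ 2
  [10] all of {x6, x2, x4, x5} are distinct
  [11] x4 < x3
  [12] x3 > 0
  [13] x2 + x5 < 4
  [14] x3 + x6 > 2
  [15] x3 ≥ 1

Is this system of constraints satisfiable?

Satisfiable

The assignment x1 = 1, x2 = 1, x3 = 1, x4 = 0, x5 = 2, x6 = 3 works:
  constraint 1 holds since x3 + x6 = 4.
  constraint 2 holds since x5 - x3 = 1.
The rest check out directly.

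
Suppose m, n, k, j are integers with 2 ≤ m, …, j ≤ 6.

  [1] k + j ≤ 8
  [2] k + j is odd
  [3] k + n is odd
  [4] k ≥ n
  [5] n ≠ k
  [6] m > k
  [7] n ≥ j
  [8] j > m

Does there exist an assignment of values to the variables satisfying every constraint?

Constraints 4, 6, 7, and 8 give m < j, j ≤ n, n ≤ k, k < m. Chaining: m < j ≤ n ≤ k < m, which forces m < m — impossible.

Unsatisfiable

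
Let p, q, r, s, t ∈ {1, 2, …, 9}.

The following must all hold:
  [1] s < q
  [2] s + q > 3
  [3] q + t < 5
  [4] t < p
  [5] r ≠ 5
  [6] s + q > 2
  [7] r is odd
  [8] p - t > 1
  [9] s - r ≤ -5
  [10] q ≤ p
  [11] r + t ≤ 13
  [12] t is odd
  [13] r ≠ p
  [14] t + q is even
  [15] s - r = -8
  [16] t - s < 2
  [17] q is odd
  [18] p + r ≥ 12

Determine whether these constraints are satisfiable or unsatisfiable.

Satisfiable

One satisfying assignment is p = 4, q = 3, r = 9, s = 1, t = 1.
For the less obvious constraints — constraint 2: s + q = 4; constraint 3: q + t = 4 — and the others hold by inspection.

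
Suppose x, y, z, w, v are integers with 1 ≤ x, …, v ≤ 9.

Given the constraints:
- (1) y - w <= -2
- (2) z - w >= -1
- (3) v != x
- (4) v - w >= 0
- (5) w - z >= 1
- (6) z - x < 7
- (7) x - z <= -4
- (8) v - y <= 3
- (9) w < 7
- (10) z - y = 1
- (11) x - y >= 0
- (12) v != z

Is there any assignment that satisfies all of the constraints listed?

Unsatisfiable

Constraints 4, 5, 7, 8, and 11 give y − v ≥ -3, v − w ≥ 0, w − z ≥ 1, z − x ≥ 4, x − y ≥ 0.
Adding all 5 inequalities: the left sides telescope to 0, and the right sides sum to (-3) + 0 + 1 + 4 + 0 = 2. So 0 ≥ 2, which is false.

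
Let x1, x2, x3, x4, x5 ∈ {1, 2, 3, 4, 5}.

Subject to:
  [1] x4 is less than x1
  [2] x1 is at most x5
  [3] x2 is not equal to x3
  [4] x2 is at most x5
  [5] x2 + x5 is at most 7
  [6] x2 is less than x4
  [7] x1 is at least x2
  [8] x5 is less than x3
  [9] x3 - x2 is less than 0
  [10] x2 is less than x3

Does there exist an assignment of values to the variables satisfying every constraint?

Constraints 1, 2, 6, 8, and 9 give x3 < x2, x2 < x4, x4 < x1, x1 ≤ x5, x5 < x3. Chaining: x3 < x2 < x4 < x1 ≤ x5 < x3, which forces x3 < x3 — impossible.

Unsatisfiable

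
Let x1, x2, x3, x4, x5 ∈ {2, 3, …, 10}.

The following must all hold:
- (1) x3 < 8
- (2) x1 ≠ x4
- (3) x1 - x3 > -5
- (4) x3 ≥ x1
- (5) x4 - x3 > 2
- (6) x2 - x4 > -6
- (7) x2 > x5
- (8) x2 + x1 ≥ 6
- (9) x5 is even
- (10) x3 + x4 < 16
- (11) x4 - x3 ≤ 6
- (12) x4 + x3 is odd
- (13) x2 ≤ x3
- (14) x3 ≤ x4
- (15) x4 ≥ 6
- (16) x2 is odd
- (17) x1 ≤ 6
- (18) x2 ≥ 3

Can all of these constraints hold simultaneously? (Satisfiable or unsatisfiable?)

Satisfiable

The assignment x1 = 2, x2 = 5, x3 = 5, x4 = 8, x5 = 4 works:
  constraint 3 holds since x1 - x3 = -3.
  constraint 5 holds since x4 - x3 = 3.
  constraint 6 holds since x2 - x4 = -3.
The rest check out directly.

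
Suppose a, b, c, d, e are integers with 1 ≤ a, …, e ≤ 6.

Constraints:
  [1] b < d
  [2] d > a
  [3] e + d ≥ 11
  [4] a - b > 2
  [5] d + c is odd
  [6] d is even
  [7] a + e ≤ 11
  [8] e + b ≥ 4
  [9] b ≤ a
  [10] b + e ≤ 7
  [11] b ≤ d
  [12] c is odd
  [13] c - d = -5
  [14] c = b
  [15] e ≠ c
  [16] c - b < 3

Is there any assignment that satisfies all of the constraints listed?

The assignment a = 5, b = 1, c = 1, d = 6, e = 5 works:
  constraint 3 holds since e + d = 11.
  constraint 4 holds since a - b = 4.
  constraint 7 holds since a + e = 10.
The rest check out directly.

Satisfiable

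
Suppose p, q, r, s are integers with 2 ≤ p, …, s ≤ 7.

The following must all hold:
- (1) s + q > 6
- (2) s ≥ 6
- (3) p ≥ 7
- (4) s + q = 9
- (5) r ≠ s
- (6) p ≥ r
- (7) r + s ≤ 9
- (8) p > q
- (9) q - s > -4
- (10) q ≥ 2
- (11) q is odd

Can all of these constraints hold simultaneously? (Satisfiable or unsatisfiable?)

Take p = 7, q = 3, r = 2, s = 6. Then constraint 1: s + q = 9; constraint 4: s + q = 9, and every other listed constraint is also met.

Satisfiable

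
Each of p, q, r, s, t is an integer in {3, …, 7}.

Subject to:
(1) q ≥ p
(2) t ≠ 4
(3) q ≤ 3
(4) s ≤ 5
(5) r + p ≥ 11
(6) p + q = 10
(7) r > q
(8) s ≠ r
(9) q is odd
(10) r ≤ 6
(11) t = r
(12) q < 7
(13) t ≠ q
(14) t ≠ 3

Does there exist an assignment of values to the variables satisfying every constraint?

From constraint 10: r ≤ 6. From constraints 1 and 3: p ≤ q ≤ 3. Hence r + p ≤ 9. But constraint 5 requires r + p ≥ 11, and 11 > 9. Contradiction.

Unsatisfiable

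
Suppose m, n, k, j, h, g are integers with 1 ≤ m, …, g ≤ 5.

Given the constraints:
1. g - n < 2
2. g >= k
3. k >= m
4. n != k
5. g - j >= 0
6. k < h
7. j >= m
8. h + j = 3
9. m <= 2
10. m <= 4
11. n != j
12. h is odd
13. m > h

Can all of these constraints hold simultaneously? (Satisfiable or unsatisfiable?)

Unsatisfiable

Constraints 3, 6, and 13 give m ≤ k, k < h, h < m. Chaining: m ≤ k < h < m, which forces m < m — impossible.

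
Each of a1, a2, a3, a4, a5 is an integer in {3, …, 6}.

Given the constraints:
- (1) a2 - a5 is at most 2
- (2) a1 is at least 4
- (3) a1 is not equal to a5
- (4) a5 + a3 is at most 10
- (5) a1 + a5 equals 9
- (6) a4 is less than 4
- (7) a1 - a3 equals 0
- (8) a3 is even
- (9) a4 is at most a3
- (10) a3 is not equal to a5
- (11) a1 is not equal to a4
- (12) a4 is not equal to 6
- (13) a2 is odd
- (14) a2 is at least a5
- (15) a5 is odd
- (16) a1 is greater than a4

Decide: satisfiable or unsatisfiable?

Satisfiable

Setting (a1, a2, a3, a4, a5) = (6, 3, 6, 3, 3) satisfies everything: constraint 1: a2 - a5 = 0; constraint 4: a5 + a3 = 9, and the others follow.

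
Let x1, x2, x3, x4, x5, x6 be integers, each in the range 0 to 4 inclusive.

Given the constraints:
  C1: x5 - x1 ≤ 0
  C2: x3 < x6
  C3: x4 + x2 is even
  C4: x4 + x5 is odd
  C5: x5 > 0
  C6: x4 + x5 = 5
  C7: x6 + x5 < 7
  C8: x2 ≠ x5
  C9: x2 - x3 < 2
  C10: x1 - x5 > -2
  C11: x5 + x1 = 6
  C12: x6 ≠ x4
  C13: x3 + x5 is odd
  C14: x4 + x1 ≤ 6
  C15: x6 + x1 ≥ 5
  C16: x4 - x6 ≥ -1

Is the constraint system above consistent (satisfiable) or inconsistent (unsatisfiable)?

The assignment x1 = 3, x2 = 2, x3 = 2, x4 = 2, x5 = 3, x6 = 3 works:
  constraint 1 holds since x5 - x1 = 0.
  constraint 6 holds since x4 + x5 = 5.
The rest check out directly.

Satisfiable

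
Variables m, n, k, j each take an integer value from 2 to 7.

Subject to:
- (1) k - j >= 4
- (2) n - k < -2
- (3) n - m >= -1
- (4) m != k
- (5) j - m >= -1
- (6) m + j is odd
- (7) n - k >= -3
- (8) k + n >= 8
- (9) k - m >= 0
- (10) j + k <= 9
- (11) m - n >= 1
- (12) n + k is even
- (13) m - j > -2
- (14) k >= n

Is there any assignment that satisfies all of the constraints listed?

Constraints 1, 5, 7, and 11 give k − j ≥ 4, j − m ≥ -1, m − n ≥ 1, n − k ≥ -3.
Adding all 4 inequalities: the left sides telescope to 0, and the right sides sum to 4 + (-1) + 1 + (-3) = 1. So 0 ≥ 1, which is false.

Unsatisfiable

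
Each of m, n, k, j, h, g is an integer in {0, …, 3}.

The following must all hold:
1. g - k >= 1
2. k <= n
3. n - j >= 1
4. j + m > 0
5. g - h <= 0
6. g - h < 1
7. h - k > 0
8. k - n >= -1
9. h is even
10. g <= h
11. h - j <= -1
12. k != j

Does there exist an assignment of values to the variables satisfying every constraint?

Constraints 1, 3, 5, 8, and 11 give k − n ≥ -1, n − j ≥ 1, j − h ≥ 1, h − g ≥ 0, g − k ≥ 1.
Adding all 5 inequalities: the left sides telescope to 0, and the right sides sum to (-1) + 1 + 1 + 0 + 1 = 2. So 0 ≥ 2, which is false.

Unsatisfiable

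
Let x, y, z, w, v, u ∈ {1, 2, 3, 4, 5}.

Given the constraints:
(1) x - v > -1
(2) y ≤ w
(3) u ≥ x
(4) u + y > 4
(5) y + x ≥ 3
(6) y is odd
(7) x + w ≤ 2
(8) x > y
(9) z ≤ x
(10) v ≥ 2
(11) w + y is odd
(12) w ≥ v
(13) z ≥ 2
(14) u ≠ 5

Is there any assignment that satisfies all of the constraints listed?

From constraints 9 and 13: x ≥ z ≥ 2. From constraints 10 and 12: w ≥ v ≥ 2. Hence x + w ≥ 4. But constraint 7 requires x + w ≤ 2, and 2 < 4. Contradiction.

Unsatisfiable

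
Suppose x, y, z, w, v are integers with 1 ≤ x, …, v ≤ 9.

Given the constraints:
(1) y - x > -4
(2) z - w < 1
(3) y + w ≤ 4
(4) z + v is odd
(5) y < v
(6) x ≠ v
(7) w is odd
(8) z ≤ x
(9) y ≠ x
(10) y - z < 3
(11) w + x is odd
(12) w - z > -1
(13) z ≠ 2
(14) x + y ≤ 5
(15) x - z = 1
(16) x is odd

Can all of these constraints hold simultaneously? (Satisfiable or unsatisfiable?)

Unsatisfiable

Constraint 7 makes w odd and constraint 16 makes x odd, so w + x must be even. Constraint 11 says w + x is odd — contradiction.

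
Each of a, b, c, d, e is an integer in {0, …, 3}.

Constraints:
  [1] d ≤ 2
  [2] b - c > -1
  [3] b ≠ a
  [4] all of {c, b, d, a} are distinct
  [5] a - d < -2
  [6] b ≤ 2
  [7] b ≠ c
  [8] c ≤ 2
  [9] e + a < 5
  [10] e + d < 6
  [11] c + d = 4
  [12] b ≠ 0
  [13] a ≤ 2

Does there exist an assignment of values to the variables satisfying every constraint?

Unsatisfiable

Constraints 1, 6, 8, and 13 confine each of c, b, d, a to the 3 values {0, …, 2} (the domain already gives each ≥ 0).
Constraint 4 requires all 4 of them to be distinct, but only 3 values are available — impossible by the pigeonhole principle.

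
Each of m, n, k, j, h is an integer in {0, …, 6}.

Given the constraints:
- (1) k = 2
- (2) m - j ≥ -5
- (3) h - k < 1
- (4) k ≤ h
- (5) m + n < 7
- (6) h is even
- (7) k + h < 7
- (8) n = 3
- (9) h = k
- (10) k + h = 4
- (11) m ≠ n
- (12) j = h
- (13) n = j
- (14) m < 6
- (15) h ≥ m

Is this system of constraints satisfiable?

Unsatisfiable

Constraint 8 fixes n = 3 and constraint 1 fixes k = 2. Constraints 9, 12, and 13 give n = j = h = k, so n = k. But 3 ≠ 2 — contradiction.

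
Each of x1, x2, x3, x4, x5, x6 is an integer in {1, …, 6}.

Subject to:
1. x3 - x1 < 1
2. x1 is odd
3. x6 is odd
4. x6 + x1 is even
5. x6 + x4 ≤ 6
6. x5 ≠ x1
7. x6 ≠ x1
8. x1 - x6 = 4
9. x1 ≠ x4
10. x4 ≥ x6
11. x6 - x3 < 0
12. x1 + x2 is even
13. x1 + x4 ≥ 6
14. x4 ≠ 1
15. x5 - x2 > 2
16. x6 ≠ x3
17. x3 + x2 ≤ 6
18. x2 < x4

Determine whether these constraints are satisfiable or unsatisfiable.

Satisfiable

The assignment x1 = 5, x2 = 1, x3 = 4, x4 = 3, x5 = 4, x6 = 1 works:
  constraint 1 holds since x3 - x1 = -1.
  constraint 5 holds since x6 + x4 = 4.
The rest check out directly.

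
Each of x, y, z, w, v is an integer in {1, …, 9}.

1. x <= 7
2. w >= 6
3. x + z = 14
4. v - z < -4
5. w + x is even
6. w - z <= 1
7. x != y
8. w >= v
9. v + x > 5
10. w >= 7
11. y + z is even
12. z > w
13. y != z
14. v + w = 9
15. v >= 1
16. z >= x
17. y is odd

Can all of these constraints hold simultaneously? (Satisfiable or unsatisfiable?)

One satisfying assignment is x = 5, y = 3, z = 9, w = 7, v = 2.
For the less obvious constraints — constraint 3: x + z = 14; constraint 4: v - z = -7; constraint 6: w - z = -2 — and the others hold by inspection.

Satisfiable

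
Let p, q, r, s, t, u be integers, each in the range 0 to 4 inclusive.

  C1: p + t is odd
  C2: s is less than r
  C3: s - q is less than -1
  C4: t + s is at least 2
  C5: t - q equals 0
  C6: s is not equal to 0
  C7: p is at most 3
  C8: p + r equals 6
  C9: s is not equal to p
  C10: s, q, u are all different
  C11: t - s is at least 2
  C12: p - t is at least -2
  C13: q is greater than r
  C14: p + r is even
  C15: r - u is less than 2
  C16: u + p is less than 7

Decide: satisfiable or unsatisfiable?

Satisfiable

One satisfying assignment is p = 3, q = 4, r = 3, s = 1, t = 4, u = 2.
For the less obvious constraints — constraint 3: s - q = -3; constraint 4: t + s = 5 — and the others hold by inspection.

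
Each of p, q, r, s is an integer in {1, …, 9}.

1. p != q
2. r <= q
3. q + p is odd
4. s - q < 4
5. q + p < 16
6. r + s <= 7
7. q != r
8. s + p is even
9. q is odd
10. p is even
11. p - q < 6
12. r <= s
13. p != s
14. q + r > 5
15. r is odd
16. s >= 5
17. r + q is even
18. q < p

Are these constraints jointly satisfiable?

Take p = 8, q = 5, r = 1, s = 6. Then constraint 4: s - q = 1; constraint 5: q + p = 13; constraint 6: r + s = 7, and every other listed constraint is also met.

Satisfiable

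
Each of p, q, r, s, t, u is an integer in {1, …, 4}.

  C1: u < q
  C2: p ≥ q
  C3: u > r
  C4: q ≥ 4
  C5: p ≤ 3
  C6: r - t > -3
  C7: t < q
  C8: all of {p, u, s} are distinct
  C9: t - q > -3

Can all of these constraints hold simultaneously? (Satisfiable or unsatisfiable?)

Unsatisfiable

From constraints 2 and 4: p ≥ q and q ≥ 4, so p ≥ 4. From constraint 5: p ≤ 3. But 3 < 4, so no value of p works.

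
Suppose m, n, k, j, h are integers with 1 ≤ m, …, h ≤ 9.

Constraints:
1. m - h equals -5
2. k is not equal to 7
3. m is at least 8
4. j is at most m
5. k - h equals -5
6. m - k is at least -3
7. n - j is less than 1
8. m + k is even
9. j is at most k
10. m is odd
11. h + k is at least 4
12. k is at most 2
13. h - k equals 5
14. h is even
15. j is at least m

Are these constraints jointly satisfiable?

From constraints 3 and 15: j ≥ m and m ≥ 8, so j ≥ 8. From constraints 9 and 12: j ≤ k and k ≤ 2, so j ≤ 2. But 2 < 8, so no value of j works.

Unsatisfiable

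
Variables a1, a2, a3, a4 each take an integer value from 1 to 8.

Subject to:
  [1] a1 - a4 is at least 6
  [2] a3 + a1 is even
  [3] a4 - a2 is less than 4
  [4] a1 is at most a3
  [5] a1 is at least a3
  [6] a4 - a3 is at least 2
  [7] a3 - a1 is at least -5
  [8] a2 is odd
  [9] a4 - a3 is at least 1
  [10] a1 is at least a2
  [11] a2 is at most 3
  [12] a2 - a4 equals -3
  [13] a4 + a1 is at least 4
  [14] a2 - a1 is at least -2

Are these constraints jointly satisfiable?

Constraints 1, 7, and 9 give a1 − a4 ≥ 6, a4 − a3 ≥ 1, a3 − a1 ≥ -5.
Adding all 3 inequalities: the left sides telescope to 0, and the right sides sum to 6 + 1 + (-5) = 2. So 0 ≥ 2, which is false.

Unsatisfiable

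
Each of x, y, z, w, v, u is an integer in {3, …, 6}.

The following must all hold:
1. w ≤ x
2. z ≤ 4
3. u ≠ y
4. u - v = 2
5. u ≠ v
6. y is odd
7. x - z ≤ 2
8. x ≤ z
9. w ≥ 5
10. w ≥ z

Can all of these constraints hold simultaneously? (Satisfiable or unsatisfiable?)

Unsatisfiable

From constraints 1 and 9: x ≥ w and w ≥ 5, so x ≥ 5. From constraints 2 and 8: x ≤ z and z ≤ 4, so x ≤ 4. But 4 < 5, so no value of x works.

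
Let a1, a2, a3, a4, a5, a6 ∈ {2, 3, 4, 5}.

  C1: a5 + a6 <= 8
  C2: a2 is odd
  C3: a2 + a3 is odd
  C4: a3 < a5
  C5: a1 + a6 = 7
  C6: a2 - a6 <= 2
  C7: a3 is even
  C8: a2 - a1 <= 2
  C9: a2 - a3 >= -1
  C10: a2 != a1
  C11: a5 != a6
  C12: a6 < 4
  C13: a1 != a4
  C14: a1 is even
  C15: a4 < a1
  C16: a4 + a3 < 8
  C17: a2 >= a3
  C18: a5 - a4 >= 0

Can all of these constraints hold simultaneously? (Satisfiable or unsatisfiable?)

Take a1 = 4, a2 = 5, a3 = 4, a4 = 2, a5 = 5, a6 = 3. Then constraint 1: a5 + a6 = 8; constraint 5: a1 + a6 = 7; constraint 6: a2 - a6 = 2, and every other listed constraint is also met.

Satisfiable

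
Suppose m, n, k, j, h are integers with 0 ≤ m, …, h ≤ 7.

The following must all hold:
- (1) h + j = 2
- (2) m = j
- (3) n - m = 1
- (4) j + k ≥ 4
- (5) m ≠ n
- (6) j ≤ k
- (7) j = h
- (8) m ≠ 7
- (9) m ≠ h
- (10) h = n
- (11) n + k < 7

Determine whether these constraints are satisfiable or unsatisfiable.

From constraints 2, 7, and 10, m = j = h = n, so m = n. But constraint 5 says m ≠ n. Contradiction.

Unsatisfiable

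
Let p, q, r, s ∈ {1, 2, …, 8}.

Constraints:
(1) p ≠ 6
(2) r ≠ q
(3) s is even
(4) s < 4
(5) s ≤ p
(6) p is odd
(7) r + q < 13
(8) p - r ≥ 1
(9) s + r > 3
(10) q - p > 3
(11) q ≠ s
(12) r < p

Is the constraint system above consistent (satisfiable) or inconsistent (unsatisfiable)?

Satisfiable

Take p = 3, q = 8, r = 2, s = 2. Then constraint 7: r + q = 10; constraint 8: p - r = 1, and every other listed constraint is also met.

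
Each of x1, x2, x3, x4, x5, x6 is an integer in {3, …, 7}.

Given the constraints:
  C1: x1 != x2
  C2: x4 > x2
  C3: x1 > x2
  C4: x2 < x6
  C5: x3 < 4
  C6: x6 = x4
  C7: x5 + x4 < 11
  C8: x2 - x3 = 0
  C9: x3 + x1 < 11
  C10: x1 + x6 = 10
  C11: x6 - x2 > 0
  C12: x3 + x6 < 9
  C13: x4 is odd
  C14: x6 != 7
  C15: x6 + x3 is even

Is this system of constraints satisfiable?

Satisfiable

Take x1 = 5, x2 = 3, x3 = 3, x4 = 5, x5 = 4, x6 = 5. Then constraint 7: x5 + x4 = 9; constraint 8: x2 - x3 = 0, and every other listed constraint is also met.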